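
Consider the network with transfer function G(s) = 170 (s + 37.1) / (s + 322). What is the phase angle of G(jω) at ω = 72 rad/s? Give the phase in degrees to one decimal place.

∠(j72 + 37.1) = arctan(72/37.1) = 62.74°
∠(j72 + 322) = arctan(72/322) = 12.60°
∠G(j72) = 62.74° − 12.60° = 50.13°

50.1°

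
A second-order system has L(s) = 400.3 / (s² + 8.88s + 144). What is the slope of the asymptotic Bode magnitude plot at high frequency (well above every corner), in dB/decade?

With 0 zeros and 2 poles, the high-frequency asymptotic slope is 20 × (0 − 2) = -40 dB/decade.

-40 dB/decade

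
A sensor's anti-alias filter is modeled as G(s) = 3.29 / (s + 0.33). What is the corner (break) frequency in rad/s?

0.33 rad/s

The single real pole at s = −0.33 gives a corner at ω = 0.33 rad/s.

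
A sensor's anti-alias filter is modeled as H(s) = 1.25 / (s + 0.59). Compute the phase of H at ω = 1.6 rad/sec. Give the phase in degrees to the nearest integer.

∠(j1.6 + 0.59) = arctan(1.6/0.59) = 69.76°
∠H(j1.6) = −69.76° = -69.76°

-70°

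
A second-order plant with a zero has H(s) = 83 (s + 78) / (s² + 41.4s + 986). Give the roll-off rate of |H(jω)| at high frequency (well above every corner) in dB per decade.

-20 dB/decade

With 1 zero and 2 poles, the high-frequency asymptotic slope is 20 × (1 − 2) = -20 dB/decade.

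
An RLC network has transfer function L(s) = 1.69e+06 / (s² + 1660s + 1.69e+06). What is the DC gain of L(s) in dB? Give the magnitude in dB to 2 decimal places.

L(0) = 1.69e+06 / 1.69e+06 = 1
20 log₁₀(1) = 0.000 dB

0.00 dB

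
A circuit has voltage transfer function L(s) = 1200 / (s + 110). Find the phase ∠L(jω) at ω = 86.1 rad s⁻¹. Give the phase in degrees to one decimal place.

-38.1 deg

∠(j86.1 + 110) = arctan(86.1/110) = 38.05°
∠L(j86.1) = −38.05° = -38.05°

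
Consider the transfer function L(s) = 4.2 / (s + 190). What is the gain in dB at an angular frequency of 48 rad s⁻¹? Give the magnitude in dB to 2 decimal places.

-33.38 dB

|j48 + 190| = √(48² + 190²) = 196
|L(j48)| = 4.2 / 196 = 0.021432
20 log₁₀(0.021432) = -33.379 dB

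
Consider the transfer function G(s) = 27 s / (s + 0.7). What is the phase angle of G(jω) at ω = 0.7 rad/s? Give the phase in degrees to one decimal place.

∠(j0.7) = 90.00°
∠(j0.7 + 0.7) = arctan(0.7/0.7) = 45.00°
∠G(j0.7) = 90.00° − 45.00° = 45.00°

45.0°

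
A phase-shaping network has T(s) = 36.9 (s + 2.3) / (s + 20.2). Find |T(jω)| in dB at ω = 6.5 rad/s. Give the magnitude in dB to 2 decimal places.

|j6.5 + 2.3| = √(6.5² + 2.3²) = 6.895
|j6.5 + 20.2| = √(6.5² + 20.2²) = 21.22
|T(j6.5)| = 36.9 × 6.895 / 21.22 = 11.99
20 log₁₀(11.99) = 21.576 dB

21.58 dB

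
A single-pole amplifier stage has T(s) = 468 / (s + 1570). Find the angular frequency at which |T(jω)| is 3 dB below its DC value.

1570 rad s⁻¹

For a single-pole low-pass, the −3 dB point is at the pole: ω = 1570 rad s⁻¹.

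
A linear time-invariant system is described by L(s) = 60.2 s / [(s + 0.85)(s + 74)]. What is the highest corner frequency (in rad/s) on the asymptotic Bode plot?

74 rad/s

Break frequencies occur at each pole and zero magnitude: 0.85 rad/s, 74 rad/s.
The highest is 74 rad/s.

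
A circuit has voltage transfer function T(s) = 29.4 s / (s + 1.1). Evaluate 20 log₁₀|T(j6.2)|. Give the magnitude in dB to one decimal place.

29.2 dB

|j6.2| = 6.2
|j6.2 + 1.1| = √(6.2² + 1.1²) = 6.297
|T(j6.2)| = 29.4 × 6.2 / 6.297 = 28.948
20 log₁₀(28.948) = 29.23 dB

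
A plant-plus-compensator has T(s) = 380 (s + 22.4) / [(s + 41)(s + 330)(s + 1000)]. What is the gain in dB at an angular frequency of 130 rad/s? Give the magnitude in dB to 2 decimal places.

-59.76 dB

|j130 + 22.4| = √(130² + 22.4²) = 131.9
|j130 + 41| = √(130² + 41²) = 136.3
|j130 + 330| = √(130² + 330²) = 354.7
|j130 + 1000| = √(130² + 1000²) = 1008
|T(j130)| = 380 × 131.9 / (136.3 × 354.7 × 1008) = 0.0010282
20 log₁₀(0.0010282) = -59.759 dB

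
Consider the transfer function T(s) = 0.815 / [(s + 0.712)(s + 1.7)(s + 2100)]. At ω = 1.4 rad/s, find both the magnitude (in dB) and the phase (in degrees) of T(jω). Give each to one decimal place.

|j1.4 + 0.712| = √(1.4² + 0.712²) = 1.571
|j1.4 + 1.7| = √(1.4² + 1.7²) = 2.202
|j1.4 + 2100| = √(1.4² + 2100²) = 2100
|T(j1.4)| = 0.815 / (1.571 × 2.202 × 2100) = 0.0001122
20 log₁₀(0.0001122) = -79.00 dB
∠(j1.4 + 0.712) = arctan(1.4/0.712) = 63.04°
∠(j1.4 + 1.7) = arctan(1.4/1.7) = 39.47°
∠(j1.4 + 2100) = arctan(1.4/2100) = 0.04°
∠T(j1.4) = − (63.04° + 39.47° + 0.04°) = -102.55°

|T| = -79.0 dB, ∠T = -102.6 deg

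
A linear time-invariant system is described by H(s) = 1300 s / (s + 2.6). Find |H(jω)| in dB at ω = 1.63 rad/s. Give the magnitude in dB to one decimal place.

|j1.63| = 1.63
|j1.63 + 2.6| = √(1.63² + 2.6²) = 3.069
|H(j1.63)| = 1300 × 1.63 / 3.069 = 690.52
20 log₁₀(690.52) = 56.78 dB

56.8 dB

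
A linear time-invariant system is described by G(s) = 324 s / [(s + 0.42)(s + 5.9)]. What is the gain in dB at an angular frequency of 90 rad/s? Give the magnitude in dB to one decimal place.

11.1 dB

|j90| = 90
|j90 + 0.42| = √(90² + 0.42²) = 90
|j90 + 5.9| = √(90² + 5.9²) = 90.19
|G(j90)| = 324 × 90 / (90 × 90.19) = 3.5923
20 log₁₀(3.5923) = 11.11 dB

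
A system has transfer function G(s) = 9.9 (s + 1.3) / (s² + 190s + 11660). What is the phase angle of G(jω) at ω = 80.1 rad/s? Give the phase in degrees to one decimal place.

∠(j80.1 + 1.3) = arctan(80.1/1.3) = 89.07°
∠[(j80.1)² + 190(j80.1) + 11660] = ∠[5244 + j15219] = 70.99°
∠G(j80.1) = 89.07° − 70.99° = 18.08°

18.1°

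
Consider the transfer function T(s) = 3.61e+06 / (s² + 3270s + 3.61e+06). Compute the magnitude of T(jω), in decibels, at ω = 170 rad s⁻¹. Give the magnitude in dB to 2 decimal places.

-0.03 dB

|(j170)² + 3270(j170) + 3.61e+06| = |3.5811e+06 + j5.559e+05| = 3.624e+06
|T(j170)| = 3.61e+06 / 3.624e+06 = 0.99614
20 log₁₀(0.99614) = -0.034 dB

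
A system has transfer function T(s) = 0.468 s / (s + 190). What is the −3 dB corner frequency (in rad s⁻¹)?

190 rad s⁻¹

For a single-pole high-pass, the −3 dB point is at the pole: ω = 190 rad s⁻¹.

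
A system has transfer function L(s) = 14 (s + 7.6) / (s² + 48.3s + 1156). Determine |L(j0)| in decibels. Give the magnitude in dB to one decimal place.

L(0) = 14 × 7.6 / 1156 = 0.092042
20 log₁₀(0.092042) = -20.72 dB

-20.7 dB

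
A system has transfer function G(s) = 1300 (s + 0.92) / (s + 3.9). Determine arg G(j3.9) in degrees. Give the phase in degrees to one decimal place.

∠(j3.9 + 0.92) = arctan(3.9/0.92) = 76.73°
∠(j3.9 + 3.9) = arctan(3.9/3.9) = 45.00°
∠G(j3.9) = 76.73° − 45.00° = 31.73°

31.7°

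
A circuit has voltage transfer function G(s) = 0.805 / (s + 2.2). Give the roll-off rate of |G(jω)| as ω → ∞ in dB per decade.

-20 dB/decade

With 0 zeros and 1 pole, the high-frequency asymptotic slope is 20 × (0 − 1) = -20 dB/decade.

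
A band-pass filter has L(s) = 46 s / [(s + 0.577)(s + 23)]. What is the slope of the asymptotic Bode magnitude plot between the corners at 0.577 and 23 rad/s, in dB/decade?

0 dB/decade

In this band the factors already past their corner are: 1 differentiator zero, pole at 0.577; net slope = 0 dB/decade.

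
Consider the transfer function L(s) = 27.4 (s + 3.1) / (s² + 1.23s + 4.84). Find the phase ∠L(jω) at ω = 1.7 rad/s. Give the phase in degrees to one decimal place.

∠(j1.7 + 3.1) = arctan(1.7/3.1) = 28.74°
∠[(j1.7)² + 1.23(j1.7) + 4.84] = ∠[1.95 + j2.091] = 47.00°
∠L(j1.7) = 28.74° − 47.00° = -18.26°

-18.3 deg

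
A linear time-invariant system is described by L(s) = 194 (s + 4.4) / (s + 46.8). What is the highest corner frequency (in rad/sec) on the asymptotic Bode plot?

Break frequencies occur at each pole and zero magnitude: 4.4 rad/sec, 46.8 rad/sec.
The highest is 46.8 rad/sec.

46.8 rad/sec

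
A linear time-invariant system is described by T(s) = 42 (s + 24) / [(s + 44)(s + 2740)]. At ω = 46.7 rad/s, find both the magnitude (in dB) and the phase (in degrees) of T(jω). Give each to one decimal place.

|T| = -38.0 dB, ∠T = 15.1°

|j46.7 + 24| = √(46.7² + 24²) = 52.51
|j46.7 + 44| = √(46.7² + 44²) = 64.16
|j46.7 + 2740| = √(46.7² + 2740²) = 2740
|T(j46.7)| = 42 × 52.51 / (64.16 × 2740) = 0.012542
20 log₁₀(0.012542) = -38.03 dB
∠(j46.7 + 24) = arctan(46.7/24) = 62.80°
∠(j46.7 + 44) = arctan(46.7/44) = 46.71°
∠(j46.7 + 2740) = arctan(46.7/2740) = 0.98°
∠T(j46.7) = 62.80° − (46.71° + 0.98°) = 15.12°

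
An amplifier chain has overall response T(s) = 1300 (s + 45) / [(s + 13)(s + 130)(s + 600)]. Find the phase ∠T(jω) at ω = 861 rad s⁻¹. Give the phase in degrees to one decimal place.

-138.7°

∠(j861 + 45) = arctan(861/45) = 87.01°
∠(j861 + 13) = arctan(861/13) = 89.13°
∠(j861 + 130) = arctan(861/130) = 81.41°
∠(j861 + 600) = arctan(861/600) = 55.13°
∠T(j861) = 87.01° − (89.13° + 81.41° + 55.13°) = -138.67°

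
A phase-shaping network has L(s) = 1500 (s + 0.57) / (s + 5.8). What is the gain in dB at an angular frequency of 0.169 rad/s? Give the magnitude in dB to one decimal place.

|j0.169 + 0.57| = √(0.169² + 0.57²) = 0.5945
|j0.169 + 5.8| = √(0.169² + 5.8²) = 5.802
|L(j0.169)| = 1500 × 0.5945 / 5.802 = 153.69
20 log₁₀(153.69) = 43.73 dB

43.7 dB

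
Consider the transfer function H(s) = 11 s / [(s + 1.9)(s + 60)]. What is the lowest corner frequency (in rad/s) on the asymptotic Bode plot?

1.9 rad/s

Break frequencies occur at each pole and zero magnitude: 1.9 rad/s, 60 rad/s.
The lowest is 1.9 rad/s.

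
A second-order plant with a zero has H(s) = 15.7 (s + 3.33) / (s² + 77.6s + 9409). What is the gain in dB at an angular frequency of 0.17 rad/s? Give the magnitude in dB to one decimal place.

-45.1 dB

|j0.17 + 3.33| = √(0.17² + 3.33²) = 3.334
|(j0.17)² + 77.6(j0.17) + 9409| = |9409 + j13.192| = 9409
|H(j0.17)| = 15.7 × 3.334 / 9409 = 0.0055637
20 log₁₀(0.0055637) = -45.09 dB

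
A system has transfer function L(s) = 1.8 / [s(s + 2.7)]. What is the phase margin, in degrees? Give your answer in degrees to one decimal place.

Gain crossover: |L(jω)| = 1 at ω ≈ 0.648 rad s⁻¹.
∠L(j0.648) = −90° − arctan(0.648/2.7) ≈ -103.50°
PM = 180° + (-103.50°) = 76.50°

76.5 deg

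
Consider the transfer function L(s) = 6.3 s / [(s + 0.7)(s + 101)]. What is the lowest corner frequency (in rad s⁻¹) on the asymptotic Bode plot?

0.7 rad s⁻¹

Break frequencies occur at each pole and zero magnitude: 0.7 rad s⁻¹, 101 rad s⁻¹.
The lowest is 0.7 rad s⁻¹.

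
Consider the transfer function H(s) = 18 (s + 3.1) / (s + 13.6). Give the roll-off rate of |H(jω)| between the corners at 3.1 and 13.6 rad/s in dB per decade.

20 dB/decade

In this band the factors already past their corner are: zero at 3.1; net slope = 20 dB/decade.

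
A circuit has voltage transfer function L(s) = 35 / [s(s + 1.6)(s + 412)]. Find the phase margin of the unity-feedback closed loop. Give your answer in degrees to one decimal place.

Gain crossover: |L(jω)| = 1 at ω ≈ 0.0531 rad s⁻¹.
∠L(j0.0531) = −90° − arctan(0.0531/1.6) − arctan(0.0531/412) ≈ -91.91°
PM = 180° + (-91.91°) = 88.09°

88.1°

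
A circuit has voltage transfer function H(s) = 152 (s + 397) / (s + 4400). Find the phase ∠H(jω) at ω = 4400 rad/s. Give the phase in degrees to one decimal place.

∠(j4400 + 397) = arctan(4400/397) = 84.84°
∠(j4400 + 4400) = arctan(4400/4400) = 45.00°
∠H(j4400) = 84.84° − 45.00° = 39.84°

39.8°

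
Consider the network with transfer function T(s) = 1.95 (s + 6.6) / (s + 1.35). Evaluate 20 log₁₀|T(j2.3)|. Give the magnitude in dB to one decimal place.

14.2 dB

|j2.3 + 6.6| = √(2.3² + 6.6²) = 6.989
|j2.3 + 1.35| = √(2.3² + 1.35²) = 2.667
|T(j2.3)| = 1.95 × 6.989 / 2.667 = 5.1104
20 log₁₀(5.1104) = 14.17 dB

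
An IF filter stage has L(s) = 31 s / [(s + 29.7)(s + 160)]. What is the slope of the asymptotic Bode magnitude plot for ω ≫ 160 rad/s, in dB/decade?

-20 dB/decade

With 1 zero and 2 poles, the high-frequency asymptotic slope is 20 × (1 − 2) = -20 dB/decade.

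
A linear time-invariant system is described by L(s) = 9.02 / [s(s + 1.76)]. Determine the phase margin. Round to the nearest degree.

Gain crossover: |L(jω)| = 1 at ω ≈ 2.76 rad/s.
∠L(j2.76) = −90° − arctan(2.76/1.76) ≈ -147.45°
PM = 180° + (-147.45°) = 32.55°

33 deg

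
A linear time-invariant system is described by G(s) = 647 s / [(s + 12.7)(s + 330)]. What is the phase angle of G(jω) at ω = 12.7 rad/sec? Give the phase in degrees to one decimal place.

∠(j12.7) = 90.00°
∠(j12.7 + 12.7) = arctan(12.7/12.7) = 45.00°
∠(j12.7 + 330) = arctan(12.7/330) = 2.20°
∠G(j12.7) = 90.00° − (45.00° + 2.20°) = 42.80°

42.8°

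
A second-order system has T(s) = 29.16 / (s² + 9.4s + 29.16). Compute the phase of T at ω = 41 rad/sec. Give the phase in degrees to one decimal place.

-166.9°

∠[(j41)² + 9.4(j41) + 29.16] = ∠[-1651.8 + j385.4] = 166.87°
∠T(j41) = −166.87° = -166.87°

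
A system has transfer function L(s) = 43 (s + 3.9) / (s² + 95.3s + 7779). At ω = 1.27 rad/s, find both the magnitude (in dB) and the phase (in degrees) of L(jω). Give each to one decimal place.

|L| = -32.9 dB, ∠L = 17.1°

|j1.27 + 3.9| = √(1.27² + 3.9²) = 4.102
|(j1.27)² + 95.3(j1.27) + 7779| = |7777.4 + j121.03| = 7778
|L(j1.27)| = 43 × 4.102 / 7778 = 0.022674
20 log₁₀(0.022674) = -32.89 dB
∠(j1.27 + 3.9) = arctan(1.27/3.9) = 18.04°
∠[(j1.27)² + 95.3(j1.27) + 7779] = ∠[7777.4 + j121.03] = 0.89°
∠L(j1.27) = 18.04° − 0.89° = 17.15°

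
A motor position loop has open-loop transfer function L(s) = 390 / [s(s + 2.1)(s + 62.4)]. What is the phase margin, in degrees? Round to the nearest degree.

43°

Gain crossover: |L(jω)| = 1 at ω ≈ 2.1 rad s⁻¹.
∠L(j2.1) = −90° − arctan(2.1/2.1) − arctan(2.1/62.4) ≈ -136.96°
PM = 180° + (-136.96°) = 43.04°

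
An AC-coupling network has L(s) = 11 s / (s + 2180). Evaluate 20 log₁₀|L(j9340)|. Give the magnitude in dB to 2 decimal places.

20.60 dB

|j9340| = 9340
|j9340 + 2180| = √(9340² + 2180²) = 9591
|L(j9340)| = 11 × 9340 / 9591 = 10.712
20 log₁₀(10.712) = 20.597 dB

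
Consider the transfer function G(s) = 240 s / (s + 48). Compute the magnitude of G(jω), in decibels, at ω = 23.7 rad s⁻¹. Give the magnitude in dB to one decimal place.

40.5 dB

|j23.7| = 23.7
|j23.7 + 48| = √(23.7² + 48²) = 53.53
|G(j23.7)| = 240 × 23.7 / 53.53 = 106.25
20 log₁₀(106.25) = 40.53 dB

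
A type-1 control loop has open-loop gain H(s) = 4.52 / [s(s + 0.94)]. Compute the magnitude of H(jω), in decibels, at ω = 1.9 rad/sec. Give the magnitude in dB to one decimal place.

1.0 dB

|j1.9 + 0.94| = √(1.9² + 0.94²) = 2.12
|j1.9| = 1.9
|H(j1.9)| = 4.52 / (2.12 × 1.9) = 1.1222
20 log₁₀(1.1222) = 1.00 dB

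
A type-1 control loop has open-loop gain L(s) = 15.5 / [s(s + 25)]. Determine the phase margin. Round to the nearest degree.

Gain crossover: |L(jω)| = 1 at ω ≈ 0.62 rad/sec.
∠L(j0.62) = −90° − arctan(0.62/25) ≈ -91.42°
PM = 180° + (-91.42°) = 88.58°

89°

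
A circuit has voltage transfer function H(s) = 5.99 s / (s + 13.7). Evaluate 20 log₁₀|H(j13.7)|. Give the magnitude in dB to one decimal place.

12.5 dB

|j13.7| = 13.7
|j13.7 + 13.7| = √(13.7² + 13.7²) = 19.37
|H(j13.7)| = 5.99 × 13.7 / 19.37 = 4.2356
20 log₁₀(4.2356) = 12.54 dB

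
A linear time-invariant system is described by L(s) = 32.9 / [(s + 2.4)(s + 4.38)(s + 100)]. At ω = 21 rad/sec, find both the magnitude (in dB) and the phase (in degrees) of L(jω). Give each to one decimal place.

|L| = -63.0 dB, ∠L = -173.6°

|j21 + 2.4| = √(21² + 2.4²) = 21.14
|j21 + 4.38| = √(21² + 4.38²) = 21.45
|j21 + 100| = √(21² + 100²) = 102.2
|L(j21)| = 32.9 / (21.14 × 21.45 × 102.2) = 0.0007101
20 log₁₀(0.0007101) = -62.97 dB
∠(j21 + 2.4) = arctan(21/2.4) = 83.48°
∠(j21 + 4.38) = arctan(21/4.38) = 78.22°
∠(j21 + 100) = arctan(21/100) = 11.86°
∠L(j21) = − (83.48° + 78.22° + 11.86°) = -173.56°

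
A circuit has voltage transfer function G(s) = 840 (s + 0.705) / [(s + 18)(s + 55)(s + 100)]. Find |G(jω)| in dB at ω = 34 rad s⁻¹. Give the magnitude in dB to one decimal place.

-19.3 dB

|j34 + 0.705| = √(34² + 0.705²) = 34.01
|j34 + 18| = √(34² + 18²) = 38.47
|j34 + 55| = √(34² + 55²) = 64.66
|j34 + 100| = √(34² + 100²) = 105.6
|G(j34)| = 840 × 34.01 / (38.47 × 64.66 × 105.6) = 0.10872
20 log₁₀(0.10872) = -19.27 dB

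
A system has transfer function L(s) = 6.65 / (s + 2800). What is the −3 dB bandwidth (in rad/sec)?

For a single-pole low-pass, the −3 dB point is at the pole: ω = 2800 rad/sec.

2800 rad/sec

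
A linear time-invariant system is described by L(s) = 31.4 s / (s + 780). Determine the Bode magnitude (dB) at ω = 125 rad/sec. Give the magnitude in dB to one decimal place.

|j125| = 125
|j125 + 780| = √(125² + 780²) = 790
|L(j125)| = 31.4 × 125 / 790 = 4.9687
20 log₁₀(4.9687) = 13.92 dB

13.9 dB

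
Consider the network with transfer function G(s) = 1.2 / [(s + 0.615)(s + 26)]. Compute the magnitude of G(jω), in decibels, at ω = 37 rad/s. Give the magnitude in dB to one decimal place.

-62.9 dB

|j37 + 0.615| = √(37² + 0.615²) = 37.01
|j37 + 26| = √(37² + 26²) = 45.22
|G(j37)| = 1.2 / (37.01 × 45.22) = 0.00071709
20 log₁₀(0.00071709) = -62.89 dB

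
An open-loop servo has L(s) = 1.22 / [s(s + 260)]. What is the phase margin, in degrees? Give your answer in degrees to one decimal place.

90.0 deg

Gain crossover: |L(jω)| = 1 at ω ≈ 0.00469 rad/sec.
∠L(j0.00469) = −90° − arctan(0.00469/260) ≈ -90.00°
PM = 180° + (-90.00°) = 90.00°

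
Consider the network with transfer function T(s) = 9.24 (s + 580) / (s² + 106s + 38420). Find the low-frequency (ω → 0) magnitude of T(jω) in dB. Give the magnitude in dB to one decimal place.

T(0) = 9.24 × 580 / 38420 = 0.13949
20 log₁₀(0.13949) = -17.11 dB

-17.1 dB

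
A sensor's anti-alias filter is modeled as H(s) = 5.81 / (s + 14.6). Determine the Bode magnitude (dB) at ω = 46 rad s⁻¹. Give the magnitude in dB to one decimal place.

|j46 + 14.6| = √(46² + 14.6²) = 48.26
|H(j46)| = 5.81 / 48.26 = 0.12039
20 log₁₀(0.12039) = -18.39 dB

-18.4 dB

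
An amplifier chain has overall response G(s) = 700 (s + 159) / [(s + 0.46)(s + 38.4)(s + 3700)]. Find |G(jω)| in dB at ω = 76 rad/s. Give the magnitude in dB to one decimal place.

|j76 + 159| = √(76² + 159²) = 176.2
|j76 + 0.46| = √(76² + 0.46²) = 76
|j76 + 38.4| = √(76² + 38.4²) = 85.15
|j76 + 3700| = √(76² + 3700²) = 3701
|G(j76)| = 700 × 176.2 / (76 × 85.15 × 3701) = 0.0051508
20 log₁₀(0.0051508) = -45.76 dB

-45.8 dB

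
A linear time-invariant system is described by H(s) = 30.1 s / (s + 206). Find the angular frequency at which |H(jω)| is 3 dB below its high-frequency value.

For a single-pole high-pass, the −3 dB point is at the pole: ω = 206 rad/sec.

206 rad/sec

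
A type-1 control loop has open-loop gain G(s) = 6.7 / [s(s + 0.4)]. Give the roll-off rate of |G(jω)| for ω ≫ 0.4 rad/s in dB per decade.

-40 dB/decade

With 0 zeros and 2 poles, the high-frequency asymptotic slope is 20 × (0 − 2) = -40 dB/decade.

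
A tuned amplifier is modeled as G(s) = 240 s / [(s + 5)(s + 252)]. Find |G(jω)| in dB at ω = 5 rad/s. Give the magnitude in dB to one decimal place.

-3.4 dB

|j5| = 5
|j5 + 5| = √(5² + 5²) = 7.071
|j5 + 252| = √(5² + 252²) = 252
|G(j5)| = 240 × 5 / (7.071 × 252) = 0.6733
20 log₁₀(0.6733) = -3.44 dB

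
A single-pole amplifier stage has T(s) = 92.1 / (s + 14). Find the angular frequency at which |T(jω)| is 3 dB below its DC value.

For a single-pole low-pass, the −3 dB point is at the pole: ω = 14 rad/sec.

14 rad/sec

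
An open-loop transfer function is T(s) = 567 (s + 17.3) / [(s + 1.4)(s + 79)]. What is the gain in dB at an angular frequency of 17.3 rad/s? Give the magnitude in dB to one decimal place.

|j17.3 + 17.3| = √(17.3² + 17.3²) = 24.47
|j17.3 + 1.4| = √(17.3² + 1.4²) = 17.36
|j17.3 + 79| = √(17.3² + 79²) = 80.87
|T(j17.3)| = 567 × 24.47 / (17.36 × 80.87) = 9.8828
20 log₁₀(9.8828) = 19.90 dB

19.9 dB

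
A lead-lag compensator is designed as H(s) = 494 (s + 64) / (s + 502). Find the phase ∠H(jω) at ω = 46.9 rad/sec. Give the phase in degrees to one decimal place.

30.9°

∠(j46.9 + 64) = arctan(46.9/64) = 36.23°
∠(j46.9 + 502) = arctan(46.9/502) = 5.34°
∠H(j46.9) = 36.23° − 5.34° = 30.90°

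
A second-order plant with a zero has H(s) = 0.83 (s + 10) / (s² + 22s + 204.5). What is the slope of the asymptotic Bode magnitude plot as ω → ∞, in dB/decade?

-20 dB/decade

With 1 zero and 2 poles, the high-frequency asymptotic slope is 20 × (1 − 2) = -20 dB/decade.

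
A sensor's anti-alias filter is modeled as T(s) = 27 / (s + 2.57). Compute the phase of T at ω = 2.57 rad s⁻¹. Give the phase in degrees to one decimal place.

-45.0°

∠(j2.57 + 2.57) = arctan(2.57/2.57) = 45.00°
∠T(j2.57) = −45.00° = -45.00°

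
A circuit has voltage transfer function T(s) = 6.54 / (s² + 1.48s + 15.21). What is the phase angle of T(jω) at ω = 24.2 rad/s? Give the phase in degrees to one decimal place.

-176.4 deg

∠[(j24.2)² + 1.48(j24.2) + 15.21] = ∠[-570.43 + j35.816] = 176.41°
∠T(j24.2) = −176.41° = -176.41°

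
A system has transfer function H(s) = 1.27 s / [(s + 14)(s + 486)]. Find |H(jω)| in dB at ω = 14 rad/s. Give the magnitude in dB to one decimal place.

|j14| = 14
|j14 + 14| = √(14² + 14²) = 19.8
|j14 + 486| = √(14² + 486²) = 486.2
|H(j14)| = 1.27 × 14 / (19.8 × 486.2) = 0.001847
20 log₁₀(0.001847) = -54.67 dB

-54.7 dB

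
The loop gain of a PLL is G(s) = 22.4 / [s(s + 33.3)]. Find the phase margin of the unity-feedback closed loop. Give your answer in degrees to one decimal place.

88.8°

Gain crossover: |G(jω)| = 1 at ω ≈ 0.673 rad/sec.
∠G(j0.673) = −90° − arctan(0.673/33.3) ≈ -91.16°
PM = 180° + (-91.16°) = 88.84°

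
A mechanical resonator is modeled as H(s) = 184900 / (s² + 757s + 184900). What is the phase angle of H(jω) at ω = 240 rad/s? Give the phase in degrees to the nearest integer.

-55°

∠[(j240)² + 757(j240) + 184900] = ∠[1.273e+05 + j1.8168e+05] = 54.98°
∠H(j240) = −54.98° = -54.98°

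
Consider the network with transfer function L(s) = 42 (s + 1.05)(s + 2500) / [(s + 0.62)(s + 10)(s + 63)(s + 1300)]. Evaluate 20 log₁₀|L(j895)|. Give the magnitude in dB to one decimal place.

|j895 + 1.05| = √(895² + 1.05²) = 895
|j895 + 2500| = √(895² + 2500²) = 2655
|j895 + 0.62| = √(895² + 0.62²) = 895
|j895 + 10| = √(895² + 10²) = 895.1
|j895 + 63| = √(895² + 63²) = 897.2
|j895 + 1300| = √(895² + 1300²) = 1578
|L(j895)| = 42 × 895 × 2655 / (895 × 895.1 × 897.2 × 1578) = 8.7991e-05
20 log₁₀(8.7991e-05) = -81.11 dB

-81.1 dB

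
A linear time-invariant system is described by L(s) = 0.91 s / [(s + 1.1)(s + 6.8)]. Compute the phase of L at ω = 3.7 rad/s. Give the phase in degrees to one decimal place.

∠(j3.7) = 90.00°
∠(j3.7 + 1.1) = arctan(3.7/1.1) = 73.44°
∠(j3.7 + 6.8) = arctan(3.7/6.8) = 28.55°
∠L(j3.7) = 90.00° − (73.44° + 28.55°) = -11.99°

-12.0°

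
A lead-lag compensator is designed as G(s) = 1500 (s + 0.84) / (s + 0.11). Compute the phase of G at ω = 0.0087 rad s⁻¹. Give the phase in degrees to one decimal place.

∠(j0.0087 + 0.84) = arctan(0.0087/0.84) = 0.59°
∠(j0.0087 + 0.11) = arctan(0.0087/0.11) = 4.52°
∠G(j0.0087) = 0.59° − 4.52° = -3.93°

-3.9°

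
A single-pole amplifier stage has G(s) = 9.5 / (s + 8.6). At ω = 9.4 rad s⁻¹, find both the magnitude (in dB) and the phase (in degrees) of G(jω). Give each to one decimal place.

|G| = -2.5 dB, ∠G = -47.5 deg

|j9.4 + 8.6| = √(9.4² + 8.6²) = 12.74
|G(j9.4)| = 9.5 / 12.74 = 0.74565
20 log₁₀(0.74565) = -2.55 dB
∠(j9.4 + 8.6) = arctan(9.4/8.6) = 47.54°
∠G(j9.4) = −47.54° = -47.54°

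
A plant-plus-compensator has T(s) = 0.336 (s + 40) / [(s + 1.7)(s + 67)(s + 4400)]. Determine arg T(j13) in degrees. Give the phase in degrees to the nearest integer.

-76 deg

∠(j13 + 40) = arctan(13/40) = 18.00°
∠(j13 + 1.7) = arctan(13/1.7) = 82.55°
∠(j13 + 67) = arctan(13/67) = 10.98°
∠(j13 + 4400) = arctan(13/4400) = 0.17°
∠T(j13) = 18.00° − (82.55° + 10.98° + 0.17°) = -75.70°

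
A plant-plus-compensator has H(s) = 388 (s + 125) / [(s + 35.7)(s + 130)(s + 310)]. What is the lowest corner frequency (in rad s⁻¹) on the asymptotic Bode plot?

35.7 rad s⁻¹

Break frequencies occur at each pole and zero magnitude: 35.7 rad s⁻¹, 125 rad s⁻¹, 130 rad s⁻¹, 310 rad s⁻¹.
The lowest is 35.7 rad s⁻¹.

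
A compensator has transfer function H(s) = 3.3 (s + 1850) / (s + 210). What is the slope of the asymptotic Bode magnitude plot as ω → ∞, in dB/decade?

With 1 zero and 1 pole, the high-frequency asymptotic slope is 20 × (1 − 1) = 0 dB/decade.

0 dB/decade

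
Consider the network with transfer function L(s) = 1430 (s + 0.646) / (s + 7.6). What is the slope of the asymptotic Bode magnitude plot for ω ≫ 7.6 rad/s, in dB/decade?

0 dB/decade

With 1 zero and 1 pole, the high-frequency asymptotic slope is 20 × (1 − 1) = 0 dB/decade.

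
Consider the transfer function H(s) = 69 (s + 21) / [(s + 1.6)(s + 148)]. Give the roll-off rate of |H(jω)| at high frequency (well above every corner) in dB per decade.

-20 dB/decade

With 1 zero and 2 poles, the high-frequency asymptotic slope is 20 × (1 − 2) = -20 dB/decade.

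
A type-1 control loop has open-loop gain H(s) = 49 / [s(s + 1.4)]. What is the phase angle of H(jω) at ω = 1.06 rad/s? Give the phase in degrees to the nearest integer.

∠(j1.06 + 1.4) = arctan(1.06/1.4) = 37.13°
∠(j1.06) = 90.00°
∠H(j1.06) = − (37.13° + 90.00°) = -127.13°

-127°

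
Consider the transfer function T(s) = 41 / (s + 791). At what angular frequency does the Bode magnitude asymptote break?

The single real pole at s = −791 gives a corner at ω = 791 rad/s.

791 rad/s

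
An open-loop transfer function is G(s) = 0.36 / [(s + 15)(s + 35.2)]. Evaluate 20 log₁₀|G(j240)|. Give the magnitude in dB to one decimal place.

-104.2 dB

|j240 + 15| = √(240² + 15²) = 240.5
|j240 + 35.2| = √(240² + 35.2²) = 242.6
|G(j240)| = 0.36 / (240.5 × 242.6) = 6.1718e-06
20 log₁₀(6.1718e-06) = -104.19 dB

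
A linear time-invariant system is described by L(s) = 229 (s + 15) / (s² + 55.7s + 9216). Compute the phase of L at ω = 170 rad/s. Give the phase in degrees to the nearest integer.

-69°

∠(j170 + 15) = arctan(170/15) = 84.96°
∠[(j170)² + 55.7(j170) + 9216] = ∠[-19684 + j9469] = 154.31°
∠L(j170) = 84.96° − 154.31° = -69.35°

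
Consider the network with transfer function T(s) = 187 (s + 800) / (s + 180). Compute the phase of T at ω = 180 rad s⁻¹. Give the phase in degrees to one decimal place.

-32.3°

∠(j180 + 800) = arctan(180/800) = 12.68°
∠(j180 + 180) = arctan(180/180) = 45.00°
∠T(j180) = 12.68° − 45.00° = -32.32°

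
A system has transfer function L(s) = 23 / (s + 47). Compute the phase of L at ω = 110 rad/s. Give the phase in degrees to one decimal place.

∠(j110 + 47) = arctan(110/47) = 66.86°
∠L(j110) = −66.86° = -66.86°

-66.9°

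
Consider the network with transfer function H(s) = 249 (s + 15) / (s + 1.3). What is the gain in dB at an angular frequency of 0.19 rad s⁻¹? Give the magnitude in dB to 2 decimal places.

69.08 dB

|j0.19 + 15| = √(0.19² + 15²) = 15
|j0.19 + 1.3| = √(0.19² + 1.3²) = 1.314
|H(j0.19)| = 249 × 15 / 1.314 = 2843.1
20 log₁₀(2843.1) = 69.076 dB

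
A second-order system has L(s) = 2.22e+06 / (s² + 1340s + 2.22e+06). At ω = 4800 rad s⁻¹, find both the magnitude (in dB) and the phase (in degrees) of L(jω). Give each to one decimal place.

|(j4800)² + 1340(j4800) + 2.22e+06| = |-2.082e+07 + j6.432e+06| = 2.179e+07
|L(j4800)| = 2.22e+06 / 2.179e+07 = 0.10188
20 log₁₀(0.10188) = -19.84 dB
∠[(j4800)² + 1340(j4800) + 2.22e+06] = ∠[-2.082e+07 + j6.432e+06] = 162.83°
∠L(j4800) = −162.83° = -162.83°

|L| = -19.8 dB, ∠L = -162.8°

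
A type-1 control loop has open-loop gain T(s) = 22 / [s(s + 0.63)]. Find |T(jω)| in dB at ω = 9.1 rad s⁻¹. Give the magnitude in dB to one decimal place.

|j9.1 + 0.63| = √(9.1² + 0.63²) = 9.122
|j9.1| = 9.1
|T(j9.1)| = 22 / (9.122 × 9.1) = 0.26503
20 log₁₀(0.26503) = -11.53 dB

-11.5 dB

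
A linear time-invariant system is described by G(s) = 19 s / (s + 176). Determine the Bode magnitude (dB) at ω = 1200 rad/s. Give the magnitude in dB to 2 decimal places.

|j1200| = 1200
|j1200 + 176| = √(1200² + 176²) = 1213
|G(j1200)| = 19 × 1200 / 1213 = 18.799
20 log₁₀(18.799) = 25.483 dB

25.48 dB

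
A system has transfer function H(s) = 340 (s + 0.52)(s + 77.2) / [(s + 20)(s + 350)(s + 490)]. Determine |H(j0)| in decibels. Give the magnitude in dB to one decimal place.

-48.0 dB

H(0) = 340 × 0.52 × 77.2 / (20 × 350 × 490) = 0.0039793
20 log₁₀(0.0039793) = -48.00 dB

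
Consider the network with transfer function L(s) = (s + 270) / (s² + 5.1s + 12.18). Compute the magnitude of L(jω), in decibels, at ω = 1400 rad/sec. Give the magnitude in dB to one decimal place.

-62.8 dB

|j1400 + 270| = √(1400² + 270²) = 1426
|(j1400)² + 5.1(j1400) + 12.18| = |-1.96e+06 + j7140| = 1.96e+06
|L(j1400)| = 1 × 1426 / 1.96e+06 = 0.00072745
20 log₁₀(0.00072745) = -62.76 dB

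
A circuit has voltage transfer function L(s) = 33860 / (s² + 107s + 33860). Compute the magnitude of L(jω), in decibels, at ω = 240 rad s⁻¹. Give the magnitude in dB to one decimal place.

-0.3 dB

|(j240)² + 107(j240) + 33860| = |-23740 + j25680| = 3.497e+04
|L(j240)| = 33860 / 3.497e+04 = 0.9682
20 log₁₀(0.9682) = -0.28 dB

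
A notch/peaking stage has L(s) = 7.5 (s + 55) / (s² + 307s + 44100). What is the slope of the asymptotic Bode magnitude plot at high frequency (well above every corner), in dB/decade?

-20 dB/decade

With 1 zero and 2 poles, the high-frequency asymptotic slope is 20 × (1 − 2) = -20 dB/decade.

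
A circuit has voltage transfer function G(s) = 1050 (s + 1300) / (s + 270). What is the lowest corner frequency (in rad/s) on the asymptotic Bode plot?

270 rad/s

Break frequencies occur at each pole and zero magnitude: 270 rad/s, 1300 rad/s.
The lowest is 270 rad/s.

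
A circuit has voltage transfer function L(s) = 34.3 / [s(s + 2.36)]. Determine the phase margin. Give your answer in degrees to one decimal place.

Gain crossover: |L(jω)| = 1 at ω ≈ 5.62 rad/sec.
∠L(j5.62) = −90° − arctan(5.62/2.36) ≈ -157.24°
PM = 180° + (-157.24°) = 22.76°

22.8°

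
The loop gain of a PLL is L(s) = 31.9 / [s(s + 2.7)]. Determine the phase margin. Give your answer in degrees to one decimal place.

26.8°

Gain crossover: |L(jω)| = 1 at ω ≈ 5.34 rad/s.
∠L(j5.34) = −90° − arctan(5.34/2.7) ≈ -153.16°
PM = 180° + (-153.16°) = 26.84°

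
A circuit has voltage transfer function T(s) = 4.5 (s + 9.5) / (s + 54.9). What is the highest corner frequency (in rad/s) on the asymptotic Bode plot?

54.9 rad/s

Break frequencies occur at each pole and zero magnitude: 9.5 rad/s, 54.9 rad/s.
The highest is 54.9 rad/s.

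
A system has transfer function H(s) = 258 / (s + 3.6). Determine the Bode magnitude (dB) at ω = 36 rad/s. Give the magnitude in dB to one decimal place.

17.1 dB

|j36 + 3.6| = √(36² + 3.6²) = 36.18
|H(j36)| = 258 / 36.18 = 7.1311
20 log₁₀(7.1311) = 17.06 dB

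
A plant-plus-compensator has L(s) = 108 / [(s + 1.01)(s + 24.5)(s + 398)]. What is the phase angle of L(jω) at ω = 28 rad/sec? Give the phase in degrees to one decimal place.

-140.8 deg

∠(j28 + 1.01) = arctan(28/1.01) = 87.93°
∠(j28 + 24.5) = arctan(28/24.5) = 48.81°
∠(j28 + 398) = arctan(28/398) = 4.02°
∠L(j28) = − (87.93° + 48.81° + 4.02°) = -140.77°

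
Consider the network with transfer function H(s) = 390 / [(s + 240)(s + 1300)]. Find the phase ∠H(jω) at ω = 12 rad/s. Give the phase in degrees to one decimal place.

-3.4°

∠(j12 + 240) = arctan(12/240) = 2.86°
∠(j12 + 1300) = arctan(12/1300) = 0.53°
∠H(j12) = − (2.86° + 0.53°) = -3.39°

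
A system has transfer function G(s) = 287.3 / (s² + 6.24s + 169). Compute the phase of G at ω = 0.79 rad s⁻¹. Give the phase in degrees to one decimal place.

∠[(j0.79)² + 6.24(j0.79) + 169] = ∠[168.38 + j4.9296] = 1.68°
∠G(j0.79) = −1.68° = -1.68°

-1.7°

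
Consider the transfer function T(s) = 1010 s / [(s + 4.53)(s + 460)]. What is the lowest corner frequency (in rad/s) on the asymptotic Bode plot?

Break frequencies occur at each pole and zero magnitude: 4.53 rad/s, 460 rad/s.
The lowest is 4.53 rad/s.

4.53 rad/s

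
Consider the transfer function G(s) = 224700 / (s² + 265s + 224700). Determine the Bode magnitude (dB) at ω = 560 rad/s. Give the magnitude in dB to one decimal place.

|(j560)² + 265(j560) + 224700| = |-88900 + j1.484e+05| = 1.73e+05
|G(j560)| = 224700 / 1.73e+05 = 1.2989
20 log₁₀(1.2989) = 2.27 dB

2.3 dB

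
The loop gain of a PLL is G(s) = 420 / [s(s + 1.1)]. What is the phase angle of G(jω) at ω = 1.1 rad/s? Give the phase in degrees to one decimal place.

∠(j1.1 + 1.1) = arctan(1.1/1.1) = 45.00°
∠(j1.1) = 90.00°
∠G(j1.1) = − (45.00° + 90.00°) = -135.00°

-135.0°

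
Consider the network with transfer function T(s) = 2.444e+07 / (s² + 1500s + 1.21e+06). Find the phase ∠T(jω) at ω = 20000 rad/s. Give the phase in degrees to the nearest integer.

∠[(j20000)² + 1500(j20000) + 1.21e+06] = ∠[-3.9879e+08 + j3e+07] = 175.70°
∠T(j20000) = −175.70° = -175.70°

-176 deg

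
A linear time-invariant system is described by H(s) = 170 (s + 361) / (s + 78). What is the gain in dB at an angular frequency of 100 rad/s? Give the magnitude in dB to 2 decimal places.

54.02 dB

|j100 + 361| = √(100² + 361²) = 374.6
|j100 + 78| = √(100² + 78²) = 126.8
|H(j100)| = 170 × 374.6 / 126.8 = 502.13
20 log₁₀(502.13) = 54.016 dB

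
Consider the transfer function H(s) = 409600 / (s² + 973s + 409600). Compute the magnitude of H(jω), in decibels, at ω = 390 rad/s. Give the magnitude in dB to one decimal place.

-1.0 dB

|(j390)² + 973(j390) + 409600| = |2.575e+05 + j3.7947e+05| = 4.586e+05
|H(j390)| = 409600 / 4.586e+05 = 0.89317
20 log₁₀(0.89317) = -0.98 dB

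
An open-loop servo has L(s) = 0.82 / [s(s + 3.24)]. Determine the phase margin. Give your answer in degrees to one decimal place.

85.5°

Gain crossover: |L(jω)| = 1 at ω ≈ 0.252 rad/s.
∠L(j0.252) = −90° − arctan(0.252/3.24) ≈ -94.45°
PM = 180° + (-94.45°) = 85.55°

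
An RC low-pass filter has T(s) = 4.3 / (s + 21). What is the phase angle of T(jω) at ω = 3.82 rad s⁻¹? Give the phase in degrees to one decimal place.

∠(j3.82 + 21) = arctan(3.82/21) = 10.31°
∠T(j3.82) = −10.31° = -10.31°

-10.3 deg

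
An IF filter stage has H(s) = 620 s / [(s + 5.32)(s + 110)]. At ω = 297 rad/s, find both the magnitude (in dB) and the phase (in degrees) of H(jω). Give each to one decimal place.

|j297| = 297
|j297 + 5.32| = √(297² + 5.32²) = 297
|j297 + 110| = √(297² + 110²) = 316.7
|H(j297)| = 620 × 297 / (297 × 316.7) = 1.9573
20 log₁₀(1.9573) = 5.83 dB
∠(j297) = 90.00°
∠(j297 + 5.32) = arctan(297/5.32) = 88.97°
∠(j297 + 110) = arctan(297/110) = 69.68°
∠H(j297) = 90.00° − (88.97° + 69.68°) = -68.65°

|H| = 5.8 dB, ∠H = -68.7°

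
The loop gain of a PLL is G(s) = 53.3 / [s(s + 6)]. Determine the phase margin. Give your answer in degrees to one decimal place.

44.1°

Gain crossover: |G(jω)| = 1 at ω ≈ 6.19 rad/s.
∠G(j6.19) = −90° − arctan(6.19/6) ≈ -135.87°
PM = 180° + (-135.87°) = 44.13°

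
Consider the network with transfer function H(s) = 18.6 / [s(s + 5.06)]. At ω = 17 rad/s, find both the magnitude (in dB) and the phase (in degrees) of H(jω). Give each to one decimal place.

|j17 + 5.06| = √(17² + 5.06²) = 17.74
|j17| = 17
|H(j17)| = 18.6 / (17.74 × 17) = 0.061685
20 log₁₀(0.061685) = -24.20 dB
∠(j17 + 5.06) = arctan(17/5.06) = 73.42°
∠(j17) = 90.00°
∠H(j17) = − (73.42° + 90.00°) = -163.42°

|H| = -24.2 dB, ∠H = -163.4°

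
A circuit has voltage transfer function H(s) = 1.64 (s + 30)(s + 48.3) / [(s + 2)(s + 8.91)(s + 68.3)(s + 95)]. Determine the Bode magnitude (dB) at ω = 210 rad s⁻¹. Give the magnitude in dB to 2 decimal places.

-89.53 dB

|j210 + 30| = √(210² + 30²) = 212.1
|j210 + 48.3| = √(210² + 48.3²) = 215.5
|j210 + 2| = √(210² + 2²) = 210
|j210 + 8.91| = √(210² + 8.91²) = 210.2
|j210 + 68.3| = √(210² + 68.3²) = 220.8
|j210 + 95| = √(210² + 95²) = 230.5
|H(j210)| = 1.64 × 212.1 × 215.5 / (210 × 210.2 × 220.8 × 230.5) = 3.3367e-05
20 log₁₀(3.3367e-05) = -89.534 dB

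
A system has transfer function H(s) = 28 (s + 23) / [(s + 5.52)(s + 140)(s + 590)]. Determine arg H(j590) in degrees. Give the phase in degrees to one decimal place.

∠(j590 + 23) = arctan(590/23) = 87.77°
∠(j590 + 5.52) = arctan(590/5.52) = 89.46°
∠(j590 + 140) = arctan(590/140) = 76.65°
∠(j590 + 590) = arctan(590/590) = 45.00°
∠H(j590) = 87.77° − (89.46° + 76.65° + 45.00°) = -123.35°

-123.3 deg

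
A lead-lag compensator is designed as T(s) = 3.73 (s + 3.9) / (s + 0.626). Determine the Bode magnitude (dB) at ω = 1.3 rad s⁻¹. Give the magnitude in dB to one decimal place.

20.5 dB

|j1.3 + 3.9| = √(1.3² + 3.9²) = 4.111
|j1.3 + 0.626| = √(1.3² + 0.626²) = 1.443
|T(j1.3)| = 3.73 × 4.111 / 1.443 = 10.627
20 log₁₀(10.627) = 20.53 dB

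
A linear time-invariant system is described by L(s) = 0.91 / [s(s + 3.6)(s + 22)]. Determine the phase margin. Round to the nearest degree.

90°

Gain crossover: |L(jω)| = 1 at ω ≈ 0.0115 rad s⁻¹.
∠L(j0.0115) = −90° − arctan(0.0115/3.6) − arctan(0.0115/22) ≈ -90.21°
PM = 180° + (-90.21°) = 89.79°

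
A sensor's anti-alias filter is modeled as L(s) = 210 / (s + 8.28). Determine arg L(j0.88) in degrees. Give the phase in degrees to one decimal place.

-6.1°

∠(j0.88 + 8.28) = arctan(0.88/8.28) = 6.07°
∠L(j0.88) = −6.07° = -6.07°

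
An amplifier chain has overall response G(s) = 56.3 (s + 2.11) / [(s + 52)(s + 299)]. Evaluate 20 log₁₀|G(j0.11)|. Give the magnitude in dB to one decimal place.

-42.3 dB

|j0.11 + 2.11| = √(0.11² + 2.11²) = 2.113
|j0.11 + 52| = √(0.11² + 52²) = 52
|j0.11 + 299| = √(0.11² + 299²) = 299
|G(j0.11)| = 56.3 × 2.113 / (52 × 299) = 0.0076508
20 log₁₀(0.0076508) = -42.33 dB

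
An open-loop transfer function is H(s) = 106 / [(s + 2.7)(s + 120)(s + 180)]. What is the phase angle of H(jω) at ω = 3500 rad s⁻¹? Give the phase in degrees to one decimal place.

∠(j3500 + 2.7) = arctan(3500/2.7) = 89.96°
∠(j3500 + 120) = arctan(3500/120) = 88.04°
∠(j3500 + 180) = arctan(3500/180) = 87.06°
∠H(j3500) = − (89.96° + 88.04° + 87.06°) = -265.05°

-265.0°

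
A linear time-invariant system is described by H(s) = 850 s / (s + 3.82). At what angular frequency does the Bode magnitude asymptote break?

3.82 rad/sec

The single real pole at s = −3.82 gives a corner at ω = 3.82 rad/sec.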